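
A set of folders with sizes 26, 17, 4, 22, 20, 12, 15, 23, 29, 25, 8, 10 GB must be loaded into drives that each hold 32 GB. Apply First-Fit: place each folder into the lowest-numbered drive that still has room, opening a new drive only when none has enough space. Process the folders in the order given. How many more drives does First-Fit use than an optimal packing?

1

First-Fit: [26,4] [17,12] [22,8] [20,10] [15] [23] [29] [25] → 8 drives.
Total size 211 GB; any packing needs at least ⌈211/32⌉ = 7 drives.
An optimal packing achieves that bound: [29] [26,4] [25] [23,8] [22,10] [20,12] [17,15] → 7 drives.
Excess: 8 − 7 = 1.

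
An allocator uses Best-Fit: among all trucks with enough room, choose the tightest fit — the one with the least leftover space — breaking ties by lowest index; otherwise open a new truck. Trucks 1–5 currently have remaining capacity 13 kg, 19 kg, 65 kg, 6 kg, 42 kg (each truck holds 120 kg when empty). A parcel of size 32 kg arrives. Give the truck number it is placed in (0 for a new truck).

5

Trucks with room: truck 3 (65 kg), truck 5 (42 kg).
Tightest fit is truck 5 with 42 kg free.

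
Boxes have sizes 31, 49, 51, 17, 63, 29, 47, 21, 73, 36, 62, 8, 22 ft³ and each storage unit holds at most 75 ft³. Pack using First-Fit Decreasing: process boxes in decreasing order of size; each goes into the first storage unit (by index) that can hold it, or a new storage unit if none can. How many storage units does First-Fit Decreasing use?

8

Sorted descending: 73, 63, 62, 51, 49, 47, 36, 31, 29, 22, 21, 17, 8.
Put 73 ft³ in storage unit 1; 2 ft³ remain.
Put 63 ft³ in storage unit 2; 12 ft³ remain.
Put 62 ft³ in storage unit 3; 13 ft³ remain.
Put 51 ft³ in storage unit 4; 24 ft³ remain.
Put 49 ft³ in storage unit 5; 26 ft³ remain.
Put 47 ft³ in storage unit 6; 28 ft³ remain.
Put 36 ft³ in storage unit 7; 39 ft³ remain.
Put 31 ft³ in storage unit 7; 8 ft³ remain.
Put 29 ft³ in storage unit 8; 46 ft³ remain.
Put 22 ft³ in storage unit 4; 2 ft³ remain.
Put 21 ft³ in storage unit 5; 5 ft³ remain.
Put 17 ft³ in storage unit 6; 11 ft³ remain.
Put 8 ft³ in storage unit 2; 4 ft³ remain.
Final storage units: [73] [63,8] [62] [51,22] [49,21] [47,17] [36,31] [29].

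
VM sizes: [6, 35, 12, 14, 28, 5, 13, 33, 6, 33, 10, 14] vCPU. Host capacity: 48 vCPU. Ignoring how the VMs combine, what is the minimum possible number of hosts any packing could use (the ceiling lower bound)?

5 hosts

Total size = 6 + 35 + 12 + 14 + 28 + 5 + 13 + 33 + 6 + 33 + 10 + 14 = 209 vCPU.
⌈209 / 48⌉ = 5.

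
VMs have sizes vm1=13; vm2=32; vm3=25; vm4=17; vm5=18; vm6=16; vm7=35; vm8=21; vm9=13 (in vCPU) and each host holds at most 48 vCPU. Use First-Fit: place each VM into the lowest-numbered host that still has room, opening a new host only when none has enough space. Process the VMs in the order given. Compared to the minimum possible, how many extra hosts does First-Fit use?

1

First-Fit: [13,32] [25,17] [18,16,13] [35] [21] → 5 hosts.
Total size 190 vCPU; any packing needs at least ⌈190/48⌉ = 4 hosts.
An optimal packing achieves that bound: [35,13] [32,16] [25,21] [18,17,13] → 4 hosts.
Excess: 5 − 4 = 1.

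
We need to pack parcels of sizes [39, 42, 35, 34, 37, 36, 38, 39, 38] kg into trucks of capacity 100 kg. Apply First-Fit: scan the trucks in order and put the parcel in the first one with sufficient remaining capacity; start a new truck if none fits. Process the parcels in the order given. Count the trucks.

Put 39 kg in truck 1; 61 kg remain.
Put 42 kg in truck 1; 19 kg remain.
Put 35 kg in truck 2; 65 kg remain.
Put 34 kg in truck 2; 31 kg remain.
Put 37 kg in truck 3; 63 kg remain.
Put 36 kg in truck 3; 27 kg remain.
Put 38 kg in truck 4; 62 kg remain.
Put 39 kg in truck 4; 23 kg remain.
Put 38 kg in truck 5; 62 kg remain.

5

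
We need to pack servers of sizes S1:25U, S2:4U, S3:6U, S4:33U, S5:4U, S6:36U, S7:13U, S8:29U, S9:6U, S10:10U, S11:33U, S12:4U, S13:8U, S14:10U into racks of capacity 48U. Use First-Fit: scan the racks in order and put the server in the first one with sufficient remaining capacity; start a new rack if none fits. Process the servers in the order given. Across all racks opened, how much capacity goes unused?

rack 1: place S1 (25U), 23U left
rack 1: place S2 (4U), 19U left
rack 1: place S3 (6U), 13U left
rack 2: place S4 (33U), 15U left
rack 1: place S5 (4U), 9U left
rack 3: place S6 (36U), 12U left
rack 2: place S7 (13U), 2U left
rack 4: place S8 (29U), 19U left
rack 1: place S9 (6U), 3U left
rack 3: place S10 (10U), 2U left
rack 5: place S11 (33U), 15U left
rack 4: place S12 (4U), 15U left
rack 4: place S13 (8U), 7U left
rack 5: place S14 (10U), 5U left
5 racks × 48U = 240U; used 221U; unused 19U.

19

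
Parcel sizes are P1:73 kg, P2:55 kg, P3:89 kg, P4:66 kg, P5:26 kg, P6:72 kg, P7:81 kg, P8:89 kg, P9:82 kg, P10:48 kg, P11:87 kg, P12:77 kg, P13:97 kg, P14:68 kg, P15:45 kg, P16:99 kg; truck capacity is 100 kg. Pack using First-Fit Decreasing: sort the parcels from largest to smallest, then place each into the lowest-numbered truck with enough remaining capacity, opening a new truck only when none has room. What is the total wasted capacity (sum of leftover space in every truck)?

246

Sorted descending: 99, 97, 89, 89, 87, 82, 81, 77, 73, 72, 68, 66, 55, 48, 45, 26.
Put 99 kg in truck 1; 1 kg remain.
Put 97 kg in truck 2; 3 kg remain.
Put 89 kg in truck 3; 11 kg remain.
Put 89 kg in truck 4; 11 kg remain.
Put 87 kg in truck 5; 13 kg remain.
Put 82 kg in truck 6; 18 kg remain.
Put 81 kg in truck 7; 19 kg remain.
Put 77 kg in truck 8; 23 kg remain.
Put 73 kg in truck 9; 27 kg remain.
Put 72 kg in truck 10; 28 kg remain.
Put 68 kg in truck 11; 32 kg remain.
Put 66 kg in truck 12; 34 kg remain.
Put 55 kg in truck 13; 45 kg remain.
Put 48 kg in truck 14; 52 kg remain.
Put 45 kg in truck 13; 0 kg remain.
Put 26 kg in truck 9; 1 kg remain.
14 trucks × 100 kg = 1400 kg; used 1154 kg; unused 246 kg.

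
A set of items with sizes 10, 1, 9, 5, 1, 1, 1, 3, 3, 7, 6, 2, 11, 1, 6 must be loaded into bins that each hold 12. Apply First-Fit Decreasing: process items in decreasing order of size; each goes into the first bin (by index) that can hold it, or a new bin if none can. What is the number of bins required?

6 bins

Sorted descending: 11, 10, 9, 7, 6, 6, 5, 3, 3, 2, 1, 1, 1, 1, 1.
Put 11 in bin 1; 1 remain.
Put 10 in bin 2; 2 remain.
Put 9 in bin 3; 3 remain.
Put 7 in bin 4; 5 remain.
Put 6 in bin 5; 6 remain.
Put 6 in bin 5; 0 remain.
Put 5 in bin 4; 0 remain.
Put 3 in bin 3; 0 remain.
Put 3 in bin 6; 9 remain.
Put 2 in bin 2; 0 remain.
Put 1 in bin 1; 0 remain.
Put 1 in bin 6; 8 remain.
Put 1 in bin 6; 7 remain.
Put 1 in bin 6; 6 remain.
Put 1 in bin 6; 5 remain.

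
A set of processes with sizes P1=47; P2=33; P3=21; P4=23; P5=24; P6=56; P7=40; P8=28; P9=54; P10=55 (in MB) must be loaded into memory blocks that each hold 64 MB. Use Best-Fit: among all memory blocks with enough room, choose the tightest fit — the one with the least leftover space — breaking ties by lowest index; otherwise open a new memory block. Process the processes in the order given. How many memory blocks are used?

8

memory block 1: place P1 (47 MB), 17 MB left
memory block 2: place P2 (33 MB), 31 MB left
memory block 2: place P3 (21 MB), 10 MB left
memory block 3: place P4 (23 MB), 41 MB left
memory block 3: place P5 (24 MB), 17 MB left
memory block 4: place P6 (56 MB), 8 MB left
memory block 5: place P7 (40 MB), 24 MB left
memory block 6: place P8 (28 MB), 36 MB left
memory block 7: place P9 (54 MB), 10 MB left
memory block 8: place P10 (55 MB), 9 MB left
Final memory blocks: [47] [33,21] [23,24] [56] [40] [28] [54] [55].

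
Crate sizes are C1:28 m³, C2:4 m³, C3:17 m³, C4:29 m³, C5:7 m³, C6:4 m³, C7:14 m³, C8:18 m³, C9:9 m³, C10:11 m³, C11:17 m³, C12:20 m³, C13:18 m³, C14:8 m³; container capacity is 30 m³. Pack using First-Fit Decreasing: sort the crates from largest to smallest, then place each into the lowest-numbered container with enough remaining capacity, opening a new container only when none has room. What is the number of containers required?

8

Sorted descending: 29, 28, 20, 18, 18, 17, 17, 14, 11, 9, 8, 7, 4, 4.
container 1: place 29 m³, 1 m³ left
container 2: place 28 m³, 2 m³ left
container 3: place 20 m³, 10 m³ left
container 4: place 18 m³, 12 m³ left
container 5: place 18 m³, 12 m³ left
container 6: place 17 m³, 13 m³ left
container 7: place 17 m³, 13 m³ left
container 8: place 14 m³, 16 m³ left
container 4: place 11 m³, 1 m³ left
container 3: place 9 m³, 1 m³ left
container 5: place 8 m³, 4 m³ left
container 6: place 7 m³, 6 m³ left
container 5: place 4 m³, 0 m³ left
container 6: place 4 m³, 2 m³ left
Final containers: [29] [28] [20,9] [18,11] [18,8,4] [17,7,4] [17] [14].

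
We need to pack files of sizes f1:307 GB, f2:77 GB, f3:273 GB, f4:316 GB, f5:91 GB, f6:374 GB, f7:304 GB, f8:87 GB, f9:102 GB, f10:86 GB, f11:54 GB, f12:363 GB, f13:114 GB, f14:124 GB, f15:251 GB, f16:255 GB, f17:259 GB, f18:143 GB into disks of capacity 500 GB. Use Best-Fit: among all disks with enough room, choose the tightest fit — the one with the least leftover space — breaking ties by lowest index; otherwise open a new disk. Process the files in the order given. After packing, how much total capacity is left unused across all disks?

920

f1 (307 GB) → disk 1 (remaining 193 GB)
f2 (77 GB) → disk 1 (remaining 116 GB)
f3 (273 GB) → disk 2 (remaining 227 GB)
f4 (316 GB) → disk 3 (remaining 184 GB)
f5 (91 GB) → disk 1 (remaining 25 GB)
f6 (374 GB) → disk 4 (remaining 126 GB)
f7 (304 GB) → disk 5 (remaining 196 GB)
f8 (87 GB) → disk 4 (remaining 39 GB)
f9 (102 GB) → disk 3 (remaining 82 GB)
f10 (86 GB) → disk 5 (remaining 110 GB)
f11 (54 GB) → disk 3 (remaining 28 GB)
f12 (363 GB) → disk 6 (remaining 137 GB)
f13 (114 GB) → disk 6 (remaining 23 GB)
f14 (124 GB) → disk 2 (remaining 103 GB)
f15 (251 GB) → disk 7 (remaining 249 GB)
f16 (255 GB) → disk 8 (remaining 245 GB)
f17 (259 GB) → disk 9 (remaining 241 GB)
f18 (143 GB) → disk 9 (remaining 98 GB)
9 disks × 500 GB = 4500 GB; used 3580 GB; unused 920 GB.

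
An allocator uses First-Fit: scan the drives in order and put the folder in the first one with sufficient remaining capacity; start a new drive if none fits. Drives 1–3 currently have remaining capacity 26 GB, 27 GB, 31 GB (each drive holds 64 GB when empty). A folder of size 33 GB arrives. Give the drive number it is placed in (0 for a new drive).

0

No drive has ≥ 33 GB free, so a new drive is opened.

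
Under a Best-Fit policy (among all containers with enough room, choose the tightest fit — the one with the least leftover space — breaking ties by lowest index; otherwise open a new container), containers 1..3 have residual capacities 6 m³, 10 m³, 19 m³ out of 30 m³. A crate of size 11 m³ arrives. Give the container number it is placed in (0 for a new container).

Containers with room: container 3 (19 m³).
Tightest fit is container 3 with 19 m³ free.

3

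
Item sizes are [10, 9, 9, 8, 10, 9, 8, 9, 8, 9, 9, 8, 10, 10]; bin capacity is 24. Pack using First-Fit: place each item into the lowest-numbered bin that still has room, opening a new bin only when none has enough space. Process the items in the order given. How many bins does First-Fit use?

10 → bin 1 (remaining 14)
9 → bin 1 (remaining 5)
9 → bin 2 (remaining 15)
8 → bin 2 (remaining 7)
10 → bin 3 (remaining 14)
9 → bin 3 (remaining 5)
8 → bin 4 (remaining 16)
9 → bin 4 (remaining 7)
8 → bin 5 (remaining 16)
9 → bin 5 (remaining 7)
9 → bin 6 (remaining 15)
8 → bin 6 (remaining 7)
10 → bin 7 (remaining 14)
10 → bin 7 (remaining 4)
Final bins: [10,9] [9,8] [10,9] [8,9] [8,9] [9,8] [10,10].

7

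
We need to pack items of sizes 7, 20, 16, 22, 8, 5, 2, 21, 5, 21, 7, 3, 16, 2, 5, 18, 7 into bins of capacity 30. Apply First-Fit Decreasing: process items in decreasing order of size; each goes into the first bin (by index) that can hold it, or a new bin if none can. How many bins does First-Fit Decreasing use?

7

Sorted descending: 22, 21, 21, 20, 18, 16, 16, 8, 7, 7, 7, 5, 5, 5, 3, 2, 2.
bin 1: place 22, 8 left
bin 2: place 21, 9 left
bin 3: place 21, 9 left
bin 4: place 20, 10 left
bin 5: place 18, 12 left
bin 6: place 16, 14 left
bin 7: place 16, 14 left
bin 1: place 8, 0 left
bin 2: place 7, 2 left
bin 3: place 7, 2 left
bin 4: place 7, 3 left
bin 5: place 5, 7 left
bin 5: place 5, 2 left
bin 6: place 5, 9 left
bin 4: place 3, 0 left
bin 2: place 2, 0 left
bin 3: place 2, 0 left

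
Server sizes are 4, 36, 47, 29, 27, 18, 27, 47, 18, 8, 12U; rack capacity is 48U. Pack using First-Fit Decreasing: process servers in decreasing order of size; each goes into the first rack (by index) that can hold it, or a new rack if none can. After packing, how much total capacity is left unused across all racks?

15

Sorted descending: 47, 47, 36, 29, 27, 27, 18, 18, 12, 8, 4.
Put 47U in rack 1; 1U remain.
Put 47U in rack 2; 1U remain.
Put 36U in rack 3; 12U remain.
Put 29U in rack 4; 19U remain.
Put 27U in rack 5; 21U remain.
Put 27U in rack 6; 21U remain.
Put 18U in rack 4; 1U remain.
Put 18U in rack 5; 3U remain.
Put 12U in rack 3; 0U remain.
Put 8U in rack 6; 13U remain.
Put 4U in rack 6; 9U remain.
6 racks × 48U = 288U; used 273U; unused 15U.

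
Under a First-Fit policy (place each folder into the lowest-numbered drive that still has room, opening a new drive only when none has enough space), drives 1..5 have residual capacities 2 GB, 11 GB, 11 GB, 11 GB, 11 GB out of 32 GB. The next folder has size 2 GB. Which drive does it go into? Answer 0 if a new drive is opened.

Drives with room: drive 1 (2 GB), drive 2 (11 GB), drive 3 (11 GB), drive 4 (11 GB), drive 5 (11 GB).
The first with room is drive 1.

1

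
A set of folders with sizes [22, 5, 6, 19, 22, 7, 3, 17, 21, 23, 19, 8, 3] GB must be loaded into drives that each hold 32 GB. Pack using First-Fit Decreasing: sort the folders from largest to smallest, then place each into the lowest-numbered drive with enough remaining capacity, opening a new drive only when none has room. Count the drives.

7

Sorted descending: 23, 22, 22, 21, 19, 19, 17, 8, 7, 6, 5, 3, 3.
Put 23 GB in drive 1; 9 GB remain.
Put 22 GB in drive 2; 10 GB remain.
Put 22 GB in drive 3; 10 GB remain.
Put 21 GB in drive 4; 11 GB remain.
Put 19 GB in drive 5; 13 GB remain.
Put 19 GB in drive 6; 13 GB remain.
Put 17 GB in drive 7; 15 GB remain.
Put 8 GB in drive 1; 1 GB remain.
Put 7 GB in drive 2; 3 GB remain.
Put 6 GB in drive 3; 4 GB remain.
Put 5 GB in drive 4; 6 GB remain.
Put 3 GB in drive 2; 0 GB remain.
Put 3 GB in drive 3; 1 GB remain.
Final drives: [23,8] [22,7,3] [22,6,3] [21,5] [19] [19] [17].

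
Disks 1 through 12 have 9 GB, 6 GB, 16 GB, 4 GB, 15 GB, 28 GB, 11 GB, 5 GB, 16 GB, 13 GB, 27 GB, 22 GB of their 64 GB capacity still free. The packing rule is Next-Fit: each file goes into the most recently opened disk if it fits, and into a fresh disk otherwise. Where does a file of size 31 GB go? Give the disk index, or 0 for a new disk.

Next-Fit only looks at disk 12, which has 22 GB free.
31 GB does not fit, so a new disk is opened.

0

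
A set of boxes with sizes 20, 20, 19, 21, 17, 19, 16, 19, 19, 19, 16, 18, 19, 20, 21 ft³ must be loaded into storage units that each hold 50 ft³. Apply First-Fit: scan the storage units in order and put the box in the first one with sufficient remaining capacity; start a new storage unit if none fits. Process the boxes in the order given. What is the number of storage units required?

storage unit 1: place 20 ft³, 30 ft³ left
storage unit 1: place 20 ft³, 10 ft³ left
storage unit 2: place 19 ft³, 31 ft³ left
storage unit 2: place 21 ft³, 10 ft³ left
storage unit 3: place 17 ft³, 33 ft³ left
storage unit 3: place 19 ft³, 14 ft³ left
storage unit 4: place 16 ft³, 34 ft³ left
storage unit 4: place 19 ft³, 15 ft³ left
storage unit 5: place 19 ft³, 31 ft³ left
storage unit 5: place 19 ft³, 12 ft³ left
storage unit 6: place 16 ft³, 34 ft³ left
storage unit 6: place 18 ft³, 16 ft³ left
storage unit 7: place 19 ft³, 31 ft³ left
storage unit 7: place 20 ft³, 11 ft³ left
storage unit 8: place 21 ft³, 29 ft³ left
Final storage units: [20,20] [19,21] [17,19] [16,19] [19,19] [16,18] [19,20] [21].

8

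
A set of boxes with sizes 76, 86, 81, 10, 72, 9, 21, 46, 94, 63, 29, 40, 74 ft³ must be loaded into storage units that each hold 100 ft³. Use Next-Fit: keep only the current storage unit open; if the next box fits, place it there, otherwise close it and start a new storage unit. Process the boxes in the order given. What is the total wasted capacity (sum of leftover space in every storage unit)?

199

76 ft³ → storage unit 1 (remaining 24 ft³)
86 ft³ → storage unit 2 (remaining 14 ft³)
81 ft³ → storage unit 3 (remaining 19 ft³)
10 ft³ → storage unit 3 (remaining 9 ft³)
72 ft³ → storage unit 4 (remaining 28 ft³)
9 ft³ → storage unit 4 (remaining 19 ft³)
21 ft³ → storage unit 5 (remaining 79 ft³)
46 ft³ → storage unit 5 (remaining 33 ft³)
94 ft³ → storage unit 6 (remaining 6 ft³)
63 ft³ → storage unit 7 (remaining 37 ft³)
29 ft³ → storage unit 7 (remaining 8 ft³)
40 ft³ → storage unit 8 (remaining 60 ft³)
74 ft³ → storage unit 9 (remaining 26 ft³)
9 storage units × 100 ft³ = 900 ft³; used 701 ft³; unused 199 ft³.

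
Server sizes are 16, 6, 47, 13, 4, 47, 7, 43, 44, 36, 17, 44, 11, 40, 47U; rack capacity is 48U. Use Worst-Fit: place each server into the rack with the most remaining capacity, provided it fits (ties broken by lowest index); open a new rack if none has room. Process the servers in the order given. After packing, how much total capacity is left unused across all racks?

rack 1: place 16U, 32U left
rack 1: place 6U, 26U left
rack 2: place 47U, 1U left
rack 1: place 13U, 13U left
rack 1: place 4U, 9U left
rack 3: place 47U, 1U left
rack 1: place 7U, 2U left
rack 4: place 43U, 5U left
rack 5: place 44U, 4U left
rack 6: place 36U, 12U left
rack 7: place 17U, 31U left
rack 8: place 44U, 4U left
rack 7: place 11U, 20U left
rack 9: place 40U, 8U left
rack 10: place 47U, 1U left
10 racks × 48U = 480U; used 422U; unused 58U.

58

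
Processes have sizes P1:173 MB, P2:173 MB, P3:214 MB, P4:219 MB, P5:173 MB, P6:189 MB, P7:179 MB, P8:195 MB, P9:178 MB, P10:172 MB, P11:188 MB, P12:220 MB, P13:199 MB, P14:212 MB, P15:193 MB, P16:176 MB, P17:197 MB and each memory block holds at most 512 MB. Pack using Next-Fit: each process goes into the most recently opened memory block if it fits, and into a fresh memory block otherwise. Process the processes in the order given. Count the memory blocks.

9

Put P1 (173 MB) in memory block 1; 339 MB remain.
Put P2 (173 MB) in memory block 1; 166 MB remain.
Put P3 (214 MB) in memory block 2; 298 MB remain.
Put P4 (219 MB) in memory block 2; 79 MB remain.
Put P5 (173 MB) in memory block 3; 339 MB remain.
Put P6 (189 MB) in memory block 3; 150 MB remain.
Put P7 (179 MB) in memory block 4; 333 MB remain.
Put P8 (195 MB) in memory block 4; 138 MB remain.
Put P9 (178 MB) in memory block 5; 334 MB remain.
Put P10 (172 MB) in memory block 5; 162 MB remain.
Put P11 (188 MB) in memory block 6; 324 MB remain.
Put P12 (220 MB) in memory block 6; 104 MB remain.
Put P13 (199 MB) in memory block 7; 313 MB remain.
Put P14 (212 MB) in memory block 7; 101 MB remain.
Put P15 (193 MB) in memory block 8; 319 MB remain.
Put P16 (176 MB) in memory block 8; 143 MB remain.
Put P17 (197 MB) in memory block 9; 315 MB remain.
Final memory blocks: [173,173] [214,219] [173,189] [179,195] [178,172] [188,220] [199,212] [193,176] [197].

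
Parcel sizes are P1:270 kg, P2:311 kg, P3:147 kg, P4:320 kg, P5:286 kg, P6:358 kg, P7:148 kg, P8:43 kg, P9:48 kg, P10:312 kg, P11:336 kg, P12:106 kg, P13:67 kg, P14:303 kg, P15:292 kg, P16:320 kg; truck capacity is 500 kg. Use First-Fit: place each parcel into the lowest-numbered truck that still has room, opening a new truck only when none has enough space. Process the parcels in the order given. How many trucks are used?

Put P1 (270 kg) in truck 1; 230 kg remain.
Put P2 (311 kg) in truck 2; 189 kg remain.
Put P3 (147 kg) in truck 1; 83 kg remain.
Put P4 (320 kg) in truck 3; 180 kg remain.
Put P5 (286 kg) in truck 4; 214 kg remain.
Put P6 (358 kg) in truck 5; 142 kg remain.
Put P7 (148 kg) in truck 2; 41 kg remain.
Put P8 (43 kg) in truck 1; 40 kg remain.
Put P9 (48 kg) in truck 3; 132 kg remain.
Put P10 (312 kg) in truck 6; 188 kg remain.
Put P11 (336 kg) in truck 7; 164 kg remain.
Put P12 (106 kg) in truck 3; 26 kg remain.
Put P13 (67 kg) in truck 4; 147 kg remain.
Put P14 (303 kg) in truck 8; 197 kg remain.
Put P15 (292 kg) in truck 9; 208 kg remain.
Put P16 (320 kg) in truck 10; 180 kg remain.

10 trucks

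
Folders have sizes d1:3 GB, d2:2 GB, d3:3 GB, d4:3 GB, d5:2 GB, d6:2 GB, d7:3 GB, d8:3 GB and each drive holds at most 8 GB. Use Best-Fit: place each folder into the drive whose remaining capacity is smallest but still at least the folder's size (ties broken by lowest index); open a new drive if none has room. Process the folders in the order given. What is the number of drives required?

3

d1 (3 GB) → drive 1 (remaining 5 GB)
d2 (2 GB) → drive 1 (remaining 3 GB)
d3 (3 GB) → drive 1 (remaining 0 GB)
d4 (3 GB) → drive 2 (remaining 5 GB)
d5 (2 GB) → drive 2 (remaining 3 GB)
d6 (2 GB) → drive 2 (remaining 1 GB)
d7 (3 GB) → drive 3 (remaining 5 GB)
d8 (3 GB) → drive 3 (remaining 2 GB)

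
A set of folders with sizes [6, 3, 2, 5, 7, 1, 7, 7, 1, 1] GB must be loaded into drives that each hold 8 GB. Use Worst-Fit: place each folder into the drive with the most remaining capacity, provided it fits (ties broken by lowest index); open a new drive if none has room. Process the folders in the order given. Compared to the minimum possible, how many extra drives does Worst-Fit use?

Worst-Fit: [6,1] [3,2,1] [5,1] [7] [7] [7] → 6 drives.
Total size 40 GB; any packing needs at least ⌈40/8⌉ = 5 drives.
An optimal packing achieves that bound: [7,1] [7,1] [7,1] [6,2] [5,3] → 5 drives.
Excess: 6 − 5 = 1.

1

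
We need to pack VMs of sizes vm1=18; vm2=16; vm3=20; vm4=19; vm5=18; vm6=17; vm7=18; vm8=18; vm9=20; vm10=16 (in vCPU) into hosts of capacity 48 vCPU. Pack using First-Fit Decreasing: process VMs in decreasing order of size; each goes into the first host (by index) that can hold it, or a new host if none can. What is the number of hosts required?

Sorted descending: 20, 20, 19, 18, 18, 18, 18, 17, 16, 16.
host 1: place 20 vCPU, 28 vCPU left
host 1: place 20 vCPU, 8 vCPU left
host 2: place 19 vCPU, 29 vCPU left
host 2: place 18 vCPU, 11 vCPU left
host 3: place 18 vCPU, 30 vCPU left
host 3: place 18 vCPU, 12 vCPU left
host 4: place 18 vCPU, 30 vCPU left
host 4: place 17 vCPU, 13 vCPU left
host 5: place 16 vCPU, 32 vCPU left
host 5: place 16 vCPU, 16 vCPU left
Final hosts: [20,20] [19,18] [18,18] [18,17] [16,16].

5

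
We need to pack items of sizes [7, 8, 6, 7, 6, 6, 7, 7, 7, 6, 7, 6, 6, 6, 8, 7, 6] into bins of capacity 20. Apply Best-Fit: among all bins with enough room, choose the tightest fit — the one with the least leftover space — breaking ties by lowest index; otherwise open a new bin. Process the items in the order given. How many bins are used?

Put 7 in bin 1; 13 remain.
Put 8 in bin 1; 5 remain.
Put 6 in bin 2; 14 remain.
Put 7 in bin 2; 7 remain.
Put 6 in bin 2; 1 remain.
Put 6 in bin 3; 14 remain.
Put 7 in bin 3; 7 remain.
Put 7 in bin 3; 0 remain.
Put 7 in bin 4; 13 remain.
Put 6 in bin 4; 7 remain.
Put 7 in bin 4; 0 remain.
Put 6 in bin 5; 14 remain.
Put 6 in bin 5; 8 remain.
Put 6 in bin 5; 2 remain.
Put 8 in bin 6; 12 remain.
Put 7 in bin 6; 5 remain.
Put 6 in bin 7; 14 remain.
Final bins: [7,8] [6,7,6] [6,7,7] [7,6,7] [6,6,6] [8,7] [6].

7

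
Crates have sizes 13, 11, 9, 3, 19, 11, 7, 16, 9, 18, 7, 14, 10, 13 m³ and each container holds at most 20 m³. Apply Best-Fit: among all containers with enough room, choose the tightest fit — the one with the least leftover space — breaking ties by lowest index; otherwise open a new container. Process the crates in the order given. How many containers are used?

10 containers

13 m³ → container 1 (remaining 7 m³)
11 m³ → container 2 (remaining 9 m³)
9 m³ → container 2 (remaining 0 m³)
3 m³ → container 1 (remaining 4 m³)
19 m³ → container 3 (remaining 1 m³)
11 m³ → container 4 (remaining 9 m³)
7 m³ → container 4 (remaining 2 m³)
16 m³ → container 5 (remaining 4 m³)
9 m³ → container 6 (remaining 11 m³)
18 m³ → container 7 (remaining 2 m³)
7 m³ → container 6 (remaining 4 m³)
14 m³ → container 8 (remaining 6 m³)
10 m³ → container 9 (remaining 10 m³)
13 m³ → container 10 (remaining 7 m³)
Final containers: [13,3] [11,9] [19] [11,7] [16] [9,7] [18] [14] [10] [13].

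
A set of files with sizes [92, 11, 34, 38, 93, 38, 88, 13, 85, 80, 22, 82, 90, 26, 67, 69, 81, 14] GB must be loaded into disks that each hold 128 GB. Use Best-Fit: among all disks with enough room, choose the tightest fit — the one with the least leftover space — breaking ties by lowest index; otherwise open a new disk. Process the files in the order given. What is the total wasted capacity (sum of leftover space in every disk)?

disk 1: place 92 GB, 36 GB left
disk 1: place 11 GB, 25 GB left
disk 2: place 34 GB, 94 GB left
disk 2: place 38 GB, 56 GB left
disk 3: place 93 GB, 35 GB left
disk 2: place 38 GB, 18 GB left
disk 4: place 88 GB, 40 GB left
disk 2: place 13 GB, 5 GB left
disk 5: place 85 GB, 43 GB left
disk 6: place 80 GB, 48 GB left
disk 1: place 22 GB, 3 GB left
disk 7: place 82 GB, 46 GB left
disk 8: place 90 GB, 38 GB left
disk 3: place 26 GB, 9 GB left
disk 9: place 67 GB, 61 GB left
disk 10: place 69 GB, 59 GB left
disk 11: place 81 GB, 47 GB left
disk 8: place 14 GB, 24 GB left
11 disks × 128 GB = 1408 GB; used 1023 GB; unused 385 GB.

385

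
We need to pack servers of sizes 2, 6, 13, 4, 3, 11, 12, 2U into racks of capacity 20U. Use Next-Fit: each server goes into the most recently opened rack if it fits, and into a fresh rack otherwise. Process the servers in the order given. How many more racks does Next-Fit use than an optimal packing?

Next-Fit: [2,6] [13,4,3] [11] [12,2] → 4 racks.
Total size 53U; any packing needs at least ⌈53/20⌉ = 3 racks.
An optimal packing achieves that bound: [13,6] [12,4,3] [11,2,2] → 3 racks.
Excess: 4 − 3 = 1.

1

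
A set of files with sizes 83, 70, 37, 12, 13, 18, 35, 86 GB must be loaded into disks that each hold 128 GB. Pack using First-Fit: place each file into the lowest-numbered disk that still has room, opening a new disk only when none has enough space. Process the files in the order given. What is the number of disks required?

83 GB → disk 1 (remaining 45 GB)
70 GB → disk 2 (remaining 58 GB)
37 GB → disk 1 (remaining 8 GB)
12 GB → disk 2 (remaining 46 GB)
13 GB → disk 2 (remaining 33 GB)
18 GB → disk 2 (remaining 15 GB)
35 GB → disk 3 (remaining 93 GB)
86 GB → disk 3 (remaining 7 GB)
Final disks: [83,37] [70,12,13,18] [35,86].

3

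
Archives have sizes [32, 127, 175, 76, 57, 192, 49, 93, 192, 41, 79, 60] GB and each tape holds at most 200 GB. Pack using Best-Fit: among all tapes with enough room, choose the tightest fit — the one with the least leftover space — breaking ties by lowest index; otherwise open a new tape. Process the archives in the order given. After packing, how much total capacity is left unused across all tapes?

227

32 GB → tape 1 (remaining 168 GB)
127 GB → tape 1 (remaining 41 GB)
175 GB → tape 2 (remaining 25 GB)
76 GB → tape 3 (remaining 124 GB)
57 GB → tape 3 (remaining 67 GB)
192 GB → tape 4 (remaining 8 GB)
49 GB → tape 3 (remaining 18 GB)
93 GB → tape 5 (remaining 107 GB)
192 GB → tape 6 (remaining 8 GB)
41 GB → tape 1 (remaining 0 GB)
79 GB → tape 5 (remaining 28 GB)
60 GB → tape 7 (remaining 140 GB)
7 tapes × 200 GB = 1400 GB; used 1173 GB; unused 227 GB.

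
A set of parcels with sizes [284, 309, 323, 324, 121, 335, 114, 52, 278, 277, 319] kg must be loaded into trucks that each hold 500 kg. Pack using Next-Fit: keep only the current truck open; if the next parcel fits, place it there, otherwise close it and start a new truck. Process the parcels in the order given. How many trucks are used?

8 trucks

284 kg → truck 1 (remaining 216 kg)
309 kg → truck 2 (remaining 191 kg)
323 kg → truck 3 (remaining 177 kg)
324 kg → truck 4 (remaining 176 kg)
121 kg → truck 4 (remaining 55 kg)
335 kg → truck 5 (remaining 165 kg)
114 kg → truck 5 (remaining 51 kg)
52 kg → truck 6 (remaining 448 kg)
278 kg → truck 6 (remaining 170 kg)
277 kg → truck 7 (remaining 223 kg)
319 kg → truck 8 (remaining 181 kg)
Final trucks: [284] [309] [323] [324,121] [335,114] [52,278] [277] [319].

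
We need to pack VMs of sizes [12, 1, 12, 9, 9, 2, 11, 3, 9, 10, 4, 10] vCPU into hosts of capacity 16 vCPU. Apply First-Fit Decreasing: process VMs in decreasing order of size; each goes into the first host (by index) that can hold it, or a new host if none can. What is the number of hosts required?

Sorted descending: 12, 12, 11, 10, 10, 9, 9, 9, 4, 3, 2, 1.
12 vCPU → host 1 (remaining 4 vCPU)
12 vCPU → host 2 (remaining 4 vCPU)
11 vCPU → host 3 (remaining 5 vCPU)
10 vCPU → host 4 (remaining 6 vCPU)
10 vCPU → host 5 (remaining 6 vCPU)
9 vCPU → host 6 (remaining 7 vCPU)
9 vCPU → host 7 (remaining 7 vCPU)
9 vCPU → host 8 (remaining 7 vCPU)
4 vCPU → host 1 (remaining 0 vCPU)
3 vCPU → host 2 (remaining 1 vCPU)
2 vCPU → host 3 (remaining 3 vCPU)
1 vCPU → host 2 (remaining 0 vCPU)
Final hosts: [12,4] [12,3,1] [11,2] [10] [10] [9] [9] [9].

8 hosts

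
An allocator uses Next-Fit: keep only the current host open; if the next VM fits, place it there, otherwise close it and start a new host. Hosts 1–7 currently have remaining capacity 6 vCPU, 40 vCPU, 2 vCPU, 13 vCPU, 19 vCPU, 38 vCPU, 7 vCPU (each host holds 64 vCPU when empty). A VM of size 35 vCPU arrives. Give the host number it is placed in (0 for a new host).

Next-Fit only looks at host 7, which has 7 vCPU free.
35 vCPU does not fit, so a new host is opened.

0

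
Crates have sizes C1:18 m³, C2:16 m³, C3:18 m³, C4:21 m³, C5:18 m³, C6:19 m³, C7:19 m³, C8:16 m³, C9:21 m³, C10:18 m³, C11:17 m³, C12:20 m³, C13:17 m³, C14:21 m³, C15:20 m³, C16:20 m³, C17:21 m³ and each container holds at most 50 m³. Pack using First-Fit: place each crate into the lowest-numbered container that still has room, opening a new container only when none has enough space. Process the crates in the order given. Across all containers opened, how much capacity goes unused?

container 1: place C1 (18 m³), 32 m³ left
container 1: place C2 (16 m³), 16 m³ left
container 2: place C3 (18 m³), 32 m³ left
container 2: place C4 (21 m³), 11 m³ left
container 3: place C5 (18 m³), 32 m³ left
container 3: place C6 (19 m³), 13 m³ left
container 4: place C7 (19 m³), 31 m³ left
container 1: place C8 (16 m³), 0 m³ left
container 4: place C9 (21 m³), 10 m³ left
container 5: place C10 (18 m³), 32 m³ left
container 5: place C11 (17 m³), 15 m³ left
container 6: place C12 (20 m³), 30 m³ left
container 6: place C13 (17 m³), 13 m³ left
container 7: place C14 (21 m³), 29 m³ left
container 7: place C15 (20 m³), 9 m³ left
container 8: place C16 (20 m³), 30 m³ left
container 8: place C17 (21 m³), 9 m³ left
8 containers × 50 m³ = 400 m³; used 320 m³; unused 80 m³.

80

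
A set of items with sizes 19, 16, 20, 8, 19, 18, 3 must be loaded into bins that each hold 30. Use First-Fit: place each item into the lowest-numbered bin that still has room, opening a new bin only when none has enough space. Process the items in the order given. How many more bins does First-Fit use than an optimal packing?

0

First-Fit: [19,8,3] [16] [20] [19] [18] → 5 bins.
5 items exceed 15 (half the capacity), and no two of those can share a bin, so at least 5 bins are needed.
So 5 is already optimal.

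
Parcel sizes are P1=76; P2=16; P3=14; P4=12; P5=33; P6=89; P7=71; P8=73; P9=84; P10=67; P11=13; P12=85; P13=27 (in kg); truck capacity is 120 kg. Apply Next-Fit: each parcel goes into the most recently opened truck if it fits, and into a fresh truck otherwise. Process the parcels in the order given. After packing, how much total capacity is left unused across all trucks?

300

Put P1 (76 kg) in truck 1; 44 kg remain.
Put P2 (16 kg) in truck 1; 28 kg remain.
Put P3 (14 kg) in truck 1; 14 kg remain.
Put P4 (12 kg) in truck 1; 2 kg remain.
Put P5 (33 kg) in truck 2; 87 kg remain.
Put P6 (89 kg) in truck 3; 31 kg remain.
Put P7 (71 kg) in truck 4; 49 kg remain.
Put P8 (73 kg) in truck 5; 47 kg remain.
Put P9 (84 kg) in truck 6; 36 kg remain.
Put P10 (67 kg) in truck 7; 53 kg remain.
Put P11 (13 kg) in truck 7; 40 kg remain.
Put P12 (85 kg) in truck 8; 35 kg remain.
Put P13 (27 kg) in truck 8; 8 kg remain.
8 trucks × 120 kg = 960 kg; used 660 kg; unused 300 kg.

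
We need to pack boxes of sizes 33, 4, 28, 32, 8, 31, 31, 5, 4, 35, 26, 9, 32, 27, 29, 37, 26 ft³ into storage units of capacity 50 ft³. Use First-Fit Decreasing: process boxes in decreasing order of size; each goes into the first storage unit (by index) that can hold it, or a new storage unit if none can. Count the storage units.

12

Sorted descending: 37, 35, 33, 32, 32, 31, 31, 29, 28, 27, 26, 26, 9, 8, 5, 4, 4.
Put 37 ft³ in storage unit 1; 13 ft³ remain.
Put 35 ft³ in storage unit 2; 15 ft³ remain.
Put 33 ft³ in storage unit 3; 17 ft³ remain.
Put 32 ft³ in storage unit 4; 18 ft³ remain.
Put 32 ft³ in storage unit 5; 18 ft³ remain.
Put 31 ft³ in storage unit 6; 19 ft³ remain.
Put 31 ft³ in storage unit 7; 19 ft³ remain.
Put 29 ft³ in storage unit 8; 21 ft³ remain.
Put 28 ft³ in storage unit 9; 22 ft³ remain.
Put 27 ft³ in storage unit 10; 23 ft³ remain.
Put 26 ft³ in storage unit 11; 24 ft³ remain.
Put 26 ft³ in storage unit 12; 24 ft³ remain.
Put 9 ft³ in storage unit 1; 4 ft³ remain.
Put 8 ft³ in storage unit 2; 7 ft³ remain.
Put 5 ft³ in storage unit 2; 2 ft³ remain.
Put 4 ft³ in storage unit 1; 0 ft³ remain.
Put 4 ft³ in storage unit 3; 13 ft³ remain.
Final storage units: [37,9,4] [35,8,5] [33,4] [32] [32] [31] [31] [29] [28] [27] [26] [26].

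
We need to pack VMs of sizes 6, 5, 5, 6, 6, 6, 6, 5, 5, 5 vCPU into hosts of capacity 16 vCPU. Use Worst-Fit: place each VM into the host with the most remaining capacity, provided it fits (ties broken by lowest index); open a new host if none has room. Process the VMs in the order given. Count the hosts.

4

host 1: place 6 vCPU, 10 vCPU left
host 1: place 5 vCPU, 5 vCPU left
host 1: place 5 vCPU, 0 vCPU left
host 2: place 6 vCPU, 10 vCPU left
host 2: place 6 vCPU, 4 vCPU left
host 3: place 6 vCPU, 10 vCPU left
host 3: place 6 vCPU, 4 vCPU left
host 4: place 5 vCPU, 11 vCPU left
host 4: place 5 vCPU, 6 vCPU left
host 4: place 5 vCPU, 1 vCPU left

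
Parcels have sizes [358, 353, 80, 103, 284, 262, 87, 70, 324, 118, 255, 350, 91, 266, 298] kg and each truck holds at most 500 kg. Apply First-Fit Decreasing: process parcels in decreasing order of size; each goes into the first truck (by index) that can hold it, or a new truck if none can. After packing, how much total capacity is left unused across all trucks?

Sorted descending: 358, 353, 350, 324, 298, 284, 266, 262, 255, 118, 103, 91, 87, 80, 70.
358 kg → truck 1 (remaining 142 kg)
353 kg → truck 2 (remaining 147 kg)
350 kg → truck 3 (remaining 150 kg)
324 kg → truck 4 (remaining 176 kg)
298 kg → truck 5 (remaining 202 kg)
284 kg → truck 6 (remaining 216 kg)
266 kg → truck 7 (remaining 234 kg)
262 kg → truck 8 (remaining 238 kg)
255 kg → truck 9 (remaining 245 kg)
118 kg → truck 1 (remaining 24 kg)
103 kg → truck 2 (remaining 44 kg)
91 kg → truck 3 (remaining 59 kg)
87 kg → truck 4 (remaining 89 kg)
80 kg → truck 4 (remaining 9 kg)
70 kg → truck 5 (remaining 132 kg)
9 trucks × 500 kg = 4500 kg; used 3299 kg; unused 1201 kg.

1201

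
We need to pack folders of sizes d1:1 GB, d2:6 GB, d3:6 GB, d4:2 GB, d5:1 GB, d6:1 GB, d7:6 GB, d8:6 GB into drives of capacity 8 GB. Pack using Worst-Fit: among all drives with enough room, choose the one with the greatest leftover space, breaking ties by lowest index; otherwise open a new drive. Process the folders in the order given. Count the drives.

4 drives

d1 (1 GB) → drive 1 (remaining 7 GB)
d2 (6 GB) → drive 1 (remaining 1 GB)
d3 (6 GB) → drive 2 (remaining 2 GB)
d4 (2 GB) → drive 2 (remaining 0 GB)
d5 (1 GB) → drive 1 (remaining 0 GB)
d6 (1 GB) → drive 3 (remaining 7 GB)
d7 (6 GB) → drive 3 (remaining 1 GB)
d8 (6 GB) → drive 4 (remaining 2 GB)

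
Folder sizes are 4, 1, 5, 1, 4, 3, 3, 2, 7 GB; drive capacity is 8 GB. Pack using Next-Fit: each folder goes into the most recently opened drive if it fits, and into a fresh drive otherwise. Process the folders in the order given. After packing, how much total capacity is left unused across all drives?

Put 4 GB in drive 1; 4 GB remain.
Put 1 GB in drive 1; 3 GB remain.
Put 5 GB in drive 2; 3 GB remain.
Put 1 GB in drive 2; 2 GB remain.
Put 4 GB in drive 3; 4 GB remain.
Put 3 GB in drive 3; 1 GB remain.
Put 3 GB in drive 4; 5 GB remain.
Put 2 GB in drive 4; 3 GB remain.
Put 7 GB in drive 5; 1 GB remain.
5 drives × 8 GB = 40 GB; used 30 GB; unused 10 GB.

10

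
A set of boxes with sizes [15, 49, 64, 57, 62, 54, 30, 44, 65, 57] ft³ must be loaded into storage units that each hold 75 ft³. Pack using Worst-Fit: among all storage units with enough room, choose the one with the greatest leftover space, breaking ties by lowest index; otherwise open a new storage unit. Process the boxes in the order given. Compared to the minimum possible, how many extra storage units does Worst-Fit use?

Worst-Fit: [15,49] [64] [57] [62] [54] [30,44] [65] [57] → 8 storage units.
8 boxes exceed 37.5 ft³ (half the capacity), and no two of those can share a storage unit, so at least 8 storage units are needed.
So 8 is already optimal.

0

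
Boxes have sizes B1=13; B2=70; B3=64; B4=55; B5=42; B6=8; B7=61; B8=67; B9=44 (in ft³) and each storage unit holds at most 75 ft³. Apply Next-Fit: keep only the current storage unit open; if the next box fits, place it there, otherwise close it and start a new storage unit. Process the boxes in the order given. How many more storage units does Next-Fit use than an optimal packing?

1

Next-Fit: [13] [70] [64] [55] [42,8] [61] [67] [44] → 8 storage units.
7 boxes exceed 37.5 ft³ (half the capacity), and no two of those can share a storage unit, so at least 7 storage units are needed.
An optimal packing achieves that bound: [70] [67,8] [64] [61,13] [55] [44] [42] → 7 storage units.
Excess: 8 − 7 = 1.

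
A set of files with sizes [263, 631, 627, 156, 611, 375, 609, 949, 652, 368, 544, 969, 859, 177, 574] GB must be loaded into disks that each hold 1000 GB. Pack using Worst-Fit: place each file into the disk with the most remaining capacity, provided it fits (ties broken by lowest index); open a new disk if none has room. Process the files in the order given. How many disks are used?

disk 1: place 263 GB, 737 GB left
disk 1: place 631 GB, 106 GB left
disk 2: place 627 GB, 373 GB left
disk 2: place 156 GB, 217 GB left
disk 3: place 611 GB, 389 GB left
disk 3: place 375 GB, 14 GB left
disk 4: place 609 GB, 391 GB left
disk 5: place 949 GB, 51 GB left
disk 6: place 652 GB, 348 GB left
disk 4: place 368 GB, 23 GB left
disk 7: place 544 GB, 456 GB left
disk 8: place 969 GB, 31 GB left
disk 9: place 859 GB, 141 GB left
disk 7: place 177 GB, 279 GB left
disk 10: place 574 GB, 426 GB left

10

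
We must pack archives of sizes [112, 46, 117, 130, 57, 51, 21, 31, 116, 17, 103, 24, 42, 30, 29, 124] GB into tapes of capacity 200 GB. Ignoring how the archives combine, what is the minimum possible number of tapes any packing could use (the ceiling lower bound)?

Total size = 112 + 46 + 117 + 130 + 57 + 51 + 21 + 31 + 116 + 17 + 103 + 24 + 42 + 30 + 29 + 124 = 1050 GB.
⌈1050 / 200⌉ = 6.

6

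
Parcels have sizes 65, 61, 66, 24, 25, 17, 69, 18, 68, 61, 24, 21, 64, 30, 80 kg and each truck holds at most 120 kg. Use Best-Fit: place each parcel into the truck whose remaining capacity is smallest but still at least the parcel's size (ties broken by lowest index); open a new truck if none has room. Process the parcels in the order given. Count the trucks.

8 trucks

65 kg → truck 1 (remaining 55 kg)
61 kg → truck 2 (remaining 59 kg)
66 kg → truck 3 (remaining 54 kg)
24 kg → truck 3 (remaining 30 kg)
25 kg → truck 3 (remaining 5 kg)
17 kg → truck 1 (remaining 38 kg)
69 kg → truck 4 (remaining 51 kg)
18 kg → truck 1 (remaining 20 kg)
68 kg → truck 5 (remaining 52 kg)
61 kg → truck 6 (remaining 59 kg)
24 kg → truck 4 (remaining 27 kg)
21 kg → truck 4 (remaining 6 kg)
64 kg → truck 7 (remaining 56 kg)
30 kg → truck 5 (remaining 22 kg)
80 kg → truck 8 (remaining 40 kg)
Final trucks: [65,17,18] [61] [66,24,25] [69,24,21] [68,30] [61] [64] [80].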